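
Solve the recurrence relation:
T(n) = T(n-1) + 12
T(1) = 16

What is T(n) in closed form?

Unrolling: T(n) = T(1) + 12·(n-1) = 16 + 12(n-1) = 12n + 4.

Answer: T(n) = 12n + 4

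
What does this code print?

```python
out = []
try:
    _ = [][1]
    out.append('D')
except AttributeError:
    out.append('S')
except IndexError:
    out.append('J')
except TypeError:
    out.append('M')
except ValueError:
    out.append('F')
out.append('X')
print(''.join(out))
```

Execution trace: 'J' (except IndexError) → 'X' (after the try/except). Output: JX

Answer: JX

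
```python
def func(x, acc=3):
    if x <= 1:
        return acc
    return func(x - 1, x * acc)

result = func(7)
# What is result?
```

Accumulator trace (n, acc): (7, 3) -> (6, 21) -> (5, 126) -> (4, 630) -> (3, 2520) -> (2, 7560) -> (1, 15120) -> return 15120

Answer: 15120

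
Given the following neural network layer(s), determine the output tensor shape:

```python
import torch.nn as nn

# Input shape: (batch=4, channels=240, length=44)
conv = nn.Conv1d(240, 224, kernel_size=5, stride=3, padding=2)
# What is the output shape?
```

Input: (4, 240, 44) -> Output: (4, 224, 15)

Answer: (4, 224, 15)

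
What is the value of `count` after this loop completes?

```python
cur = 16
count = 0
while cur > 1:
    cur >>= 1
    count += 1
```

Count right shifts until 1
`count` takes the values: 0 → 1 → 2 → 3 → 4

Answer: 4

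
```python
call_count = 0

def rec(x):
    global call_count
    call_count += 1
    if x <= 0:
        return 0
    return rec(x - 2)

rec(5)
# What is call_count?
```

Linear recursion stepping by 2: 4 calls from x=5 down to ≤0.

Answer: 4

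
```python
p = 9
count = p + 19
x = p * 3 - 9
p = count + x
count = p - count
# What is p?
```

Trace:
`p = 9` → p = 9
`count = p + 19` → count = 28
`x = p * 3 - 9` → x = 18
`p = count + x` → p = 46
`count = p - count` → count = 18
So p = 46

Answer: 46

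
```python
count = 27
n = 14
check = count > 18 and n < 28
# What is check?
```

Trace:
`count = 27` → count = 27
`n = 14` → n = 14
`check = count > 18 and n < 28` → check = True
So check = True

Answer: True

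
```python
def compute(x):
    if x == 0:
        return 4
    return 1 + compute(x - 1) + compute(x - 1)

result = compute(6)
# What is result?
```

compute(x) = 1 + 2·compute(x-1), compute(0)=4. Closed form: (4+1)·2^6 - 1 = 319.

Answer: 319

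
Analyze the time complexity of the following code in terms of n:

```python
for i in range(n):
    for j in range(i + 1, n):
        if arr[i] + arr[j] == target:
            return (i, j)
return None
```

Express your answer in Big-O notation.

This is Two sum brute force. Time complexity: O(n²).

Answer: O(n²)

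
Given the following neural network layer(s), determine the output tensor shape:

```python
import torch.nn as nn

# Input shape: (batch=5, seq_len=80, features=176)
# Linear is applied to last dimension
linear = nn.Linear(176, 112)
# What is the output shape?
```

Input: (5, 80, 176) -> Output: (5, 80, 112)

Answer: (5, 80, 112)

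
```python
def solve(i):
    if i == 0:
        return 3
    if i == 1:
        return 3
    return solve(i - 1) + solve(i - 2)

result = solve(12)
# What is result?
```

Build up from base cases: solve(0)=3, solve(1)=3, solve(2)=6, solve(3)=9, solve(4)=15, solve(5)=24, solve(6)=39, ..., solve(12)=699

Answer: 699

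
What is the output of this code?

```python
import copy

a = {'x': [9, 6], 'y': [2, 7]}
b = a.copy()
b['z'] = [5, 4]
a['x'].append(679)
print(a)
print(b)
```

Key concept: shallow copy of dict with mutable values.
Step by step:
`a = {'x': [9, 6], 'y': [2, 7]}` → a = {'x': [9, 6], 'y': [2, 7]}
`b = a.copy()` → b = {'x': [9, 6], 'y': [2, 7]}
`b['z'] = [5, 4]` → b = {'x': [9, 6], 'y': [2, 7], 'z': [5, 4]}
`a['x'].append(679)` → a = {'x': [9, 6, 679], 'y': [2, 7]}; b = {'x': [9, 6, 679], 'y': [2, 7], 'z': [5, 4]}
`print(a)` → prints {'x': [9, 6, 679], 'y': [2, 7]}
`print(b)` → prints {'x': [9, 6, 679], 'y': [2, 7], 'z': [5, 4]}

Answer:
{'x': [9, 6, 679], 'y': [2, 7]}
{'x': [9, 6, 679], 'y': [2, 7], 'z': [5, 4]}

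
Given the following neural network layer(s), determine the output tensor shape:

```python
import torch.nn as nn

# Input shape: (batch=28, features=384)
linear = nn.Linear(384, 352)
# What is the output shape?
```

Input: (28, 384) -> Output: (28, 352)

Answer: (28, 352)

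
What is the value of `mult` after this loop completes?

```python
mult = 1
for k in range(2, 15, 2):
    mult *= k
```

Product of even numbers 2 to 14
`mult` takes the values: 1 → 2 → 8 → 48 → 384 → 3840 → 46080 → 645120

Answer: 645120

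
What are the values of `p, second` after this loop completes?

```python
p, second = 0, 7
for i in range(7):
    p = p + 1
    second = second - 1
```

p goes 0→7, second goes 7→0
`p, second` takes the values: (0, 7) → (1, 7) → (1, 6) → (2, 6) → (2, 5) → (3, 5) → (3, 4) → (4, 4) → (4, 3) → (5, 3) → (5, 2) → (6, 2) → (6, 1) → (7, 1) → (7, 0)

Answer: 7, 0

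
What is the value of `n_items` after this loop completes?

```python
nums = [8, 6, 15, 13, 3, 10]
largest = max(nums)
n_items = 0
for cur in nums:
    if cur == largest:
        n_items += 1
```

Count of max value 15 in [8, 6, 15, 13, 3, 10]
`n_items` takes the values: 0 → 1

Answer: 1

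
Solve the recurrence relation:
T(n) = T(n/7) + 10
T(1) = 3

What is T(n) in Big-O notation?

Each step divides n by 7 and adds 10. After log_7(n) steps we reach T(1)=3. So T(n) = 10·log_7(n) + 3 = O(log n).

Answer: O(log n)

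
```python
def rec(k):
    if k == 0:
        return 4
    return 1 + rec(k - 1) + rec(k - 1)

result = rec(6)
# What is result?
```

rec(k) = 1 + 2·rec(k-1), rec(0)=4. Closed form: (4+1)·2^6 - 1 = 319.

Answer: 319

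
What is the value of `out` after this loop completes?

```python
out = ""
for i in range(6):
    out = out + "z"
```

Repeat 'z' 6 times
`out` takes the values: "" → "z" → "zz" → "zzz" → "zzzz" → "zzzzz" → "zzzzzz"

Answer: "zzzzzz"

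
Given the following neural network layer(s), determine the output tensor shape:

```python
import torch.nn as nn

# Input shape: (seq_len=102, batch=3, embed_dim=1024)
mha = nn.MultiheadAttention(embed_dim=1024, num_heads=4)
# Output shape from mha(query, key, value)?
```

Input: (102, 3, 1024) -> Output: (102, 3, 1024)

Answer: (102, 3, 1024)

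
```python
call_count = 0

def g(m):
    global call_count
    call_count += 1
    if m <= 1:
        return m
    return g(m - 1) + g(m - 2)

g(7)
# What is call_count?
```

Calls(m) = 1 + Calls(m-1) + Calls(m-2); Calls(0)=Calls(1)=1. For m=7 this gives 41.

Answer: 41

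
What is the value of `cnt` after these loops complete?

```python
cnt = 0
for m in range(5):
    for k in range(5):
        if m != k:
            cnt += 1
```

5² - 5 (exclude diagonal)
`cnt` takes the values: 0 → 1 → 2 → 3 → 4 → 5 → 6 → 7 → 8 → 9 → 10 → 11 → 12 → 13 → 14 → 15 → 16 → 17 → 18 → 19 → 20

Answer: 20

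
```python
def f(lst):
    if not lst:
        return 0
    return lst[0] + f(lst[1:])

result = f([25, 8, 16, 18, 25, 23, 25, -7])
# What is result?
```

25 + 8 + 16 + 18 + 25 + 23 + 25 + (-7) + 0 = 133

Answer: 133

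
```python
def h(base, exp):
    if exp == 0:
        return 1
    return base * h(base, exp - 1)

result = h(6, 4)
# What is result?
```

h(6, 4) = 6 * 6 * 6 * 6 = 1296

Answer: 1296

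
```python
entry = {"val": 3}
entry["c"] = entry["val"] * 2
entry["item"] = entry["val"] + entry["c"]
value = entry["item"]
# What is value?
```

Trace:
`entry = {"val": 3}` → entry = {'val': 3}
`entry["c"] = entry["val"] * 2` → entry = {'val': 3, 'c': 6}
`entry["item"] = entry["val"] + entry["c"]` → entry = {'val': 3, 'c': 6, 'item': 9}
`value = entry["item"]` → value = 9
So value = 9

Answer: 9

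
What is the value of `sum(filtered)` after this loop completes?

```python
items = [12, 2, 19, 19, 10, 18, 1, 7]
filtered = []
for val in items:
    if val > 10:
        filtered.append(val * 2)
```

Sum of doubled values > 10
`filtered` takes the values: [] → [24] → [24, 38] → [24, 38, 38] → [24, 38, 38, 36]
So `sum(filtered)` = 136

Answer: 136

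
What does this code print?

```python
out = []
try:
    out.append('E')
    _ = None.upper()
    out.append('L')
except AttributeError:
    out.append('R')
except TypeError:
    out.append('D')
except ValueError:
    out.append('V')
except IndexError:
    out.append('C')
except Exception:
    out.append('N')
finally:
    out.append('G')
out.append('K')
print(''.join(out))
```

Execution trace: 'E' (try body) → 'R' (except AttributeError) → 'G' (finally) → 'K' (after the try/except). Output: ERGK

Answer: ERGK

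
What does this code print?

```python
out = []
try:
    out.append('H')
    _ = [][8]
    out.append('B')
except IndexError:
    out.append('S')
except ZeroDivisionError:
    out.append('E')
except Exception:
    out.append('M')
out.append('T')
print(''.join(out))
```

Execution trace: 'H' (try body) → 'S' (except IndexError) → 'T' (after the try/except). Output: HST

Answer: HST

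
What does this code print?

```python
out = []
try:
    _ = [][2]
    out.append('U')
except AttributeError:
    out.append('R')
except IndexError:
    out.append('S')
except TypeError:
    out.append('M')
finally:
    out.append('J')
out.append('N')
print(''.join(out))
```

Execution trace: 'S' (except IndexError) → 'J' (finally) → 'N' (after the try/except). Output: SJN

Answer: SJN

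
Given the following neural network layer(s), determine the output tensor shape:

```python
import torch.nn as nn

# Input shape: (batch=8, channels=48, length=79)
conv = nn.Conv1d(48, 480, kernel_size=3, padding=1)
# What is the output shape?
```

Input: (8, 48, 79) -> Output: (8, 480, 79)

Answer: (8, 480, 79)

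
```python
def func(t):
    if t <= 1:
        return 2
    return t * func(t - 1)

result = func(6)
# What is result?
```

func(6) = 6 * 5 * 4 * 3 * 2 * 2 = 1440

Answer: 1440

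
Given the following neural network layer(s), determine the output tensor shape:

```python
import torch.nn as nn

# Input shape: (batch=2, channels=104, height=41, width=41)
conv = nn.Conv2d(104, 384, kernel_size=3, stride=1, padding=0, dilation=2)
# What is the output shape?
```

Input: (2, 104, 41, 41) -> Output: (2, 384, 37, 37)

Answer: (2, 384, 37, 37)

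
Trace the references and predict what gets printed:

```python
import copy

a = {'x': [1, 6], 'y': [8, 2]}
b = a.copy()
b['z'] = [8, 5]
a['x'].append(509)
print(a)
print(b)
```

Key concept: shallow copy of dict with mutable values.
Step by step:
`a = {'x': [1, 6], 'y': [8, 2]}` → a = {'x': [1, 6], 'y': [8, 2]}
`b = a.copy()` → b = {'x': [1, 6], 'y': [8, 2]}
`b['z'] = [8, 5]` → b = {'x': [1, 6], 'y': [8, 2], 'z': [8, 5]}
`a['x'].append(509)` → a = {'x': [1, 6, 509], 'y': [8, 2]}; b = {'x': [1, 6, 509], 'y': [8, 2], 'z': [8, 5]}
`print(a)` → prints {'x': [1, 6, 509], 'y': [8, 2]}
`print(b)` → prints {'x': [1, 6, 509], 'y': [8, 2], 'z': [8, 5]}

Answer:
{'x': [1, 6, 509], 'y': [8, 2]}
{'x': [1, 6, 509], 'y': [8, 2], 'z': [8, 5]}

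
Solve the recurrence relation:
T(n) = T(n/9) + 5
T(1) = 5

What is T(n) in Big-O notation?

Each step divides n by 9 and adds 5. After log_9(n) steps we reach T(1)=5. So T(n) = 5·log_9(n) + 5 = O(log n).

Answer: O(log n)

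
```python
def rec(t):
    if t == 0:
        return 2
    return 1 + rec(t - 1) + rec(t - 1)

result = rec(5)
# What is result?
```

rec(t) = 1 + 2·rec(t-1), rec(0)=2. Closed form: (2+1)·2^5 - 1 = 95.

Answer: 95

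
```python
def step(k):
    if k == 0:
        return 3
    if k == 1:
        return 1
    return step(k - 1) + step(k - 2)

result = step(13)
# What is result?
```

Build up from base cases: step(0)=3, step(1)=1, step(2)=4, step(3)=5, step(4)=9, step(5)=14, step(6)=23, ..., step(13)=665

Answer: 665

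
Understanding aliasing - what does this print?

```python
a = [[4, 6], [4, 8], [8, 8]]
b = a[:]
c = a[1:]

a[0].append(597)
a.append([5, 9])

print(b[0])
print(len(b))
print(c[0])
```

Key concept: slice with nested mutation.
Step by step:
`a = [[4, 6], [4, 8], [8, 8]]` → a = [[4, 6], [4, 8], [8, 8]]
`b = a[:]` → b = [[4, 6], [4, 8], [8, 8]]
`c = a[1:]` → c = [[4, 8], [8, 8]]
`a[0].append(597)` → a = [[4, 6, 597], [4, 8], [8, 8]]; b = [[4, 6, 597], [4, 8], [8, 8]]
`a.append([5, 9])` → a = [[4, 6, 597], [4, 8], [8, 8], [5, 9]]
`print(b[0])` → prints [4, 6, 597]
`print(len(b))` → prints 3
`print(c[0])` → prints [4, 8]

Answer:
[4, 6, 597]
3
[4, 8]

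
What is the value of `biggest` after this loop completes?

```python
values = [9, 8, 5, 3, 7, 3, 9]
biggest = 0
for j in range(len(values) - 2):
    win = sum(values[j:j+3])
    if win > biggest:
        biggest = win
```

Max sum of 3-element window in [9, 8, 5, 3, 7, 3, 9]
`biggest` takes the values: 0 → 22

Answer: 22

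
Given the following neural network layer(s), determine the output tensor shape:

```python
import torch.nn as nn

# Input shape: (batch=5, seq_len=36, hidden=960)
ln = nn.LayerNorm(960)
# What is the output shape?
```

Input: (5, 36, 960) -> Output: (5, 36, 960)

Answer: (5, 36, 960)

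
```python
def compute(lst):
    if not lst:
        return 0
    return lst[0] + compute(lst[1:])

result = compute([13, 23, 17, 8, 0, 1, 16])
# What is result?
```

13 + 23 + 17 + 8 + 0 + 1 + 16 + 0 = 78

Answer: 78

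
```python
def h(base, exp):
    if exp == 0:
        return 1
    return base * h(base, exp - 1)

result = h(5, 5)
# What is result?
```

h(5, 5) = 5 * 5 * 5 * 5 * 5 = 3125

Answer: 3125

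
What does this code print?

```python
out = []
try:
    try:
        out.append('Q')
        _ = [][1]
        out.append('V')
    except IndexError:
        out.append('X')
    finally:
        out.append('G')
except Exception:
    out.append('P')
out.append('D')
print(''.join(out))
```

Execution trace: 'Q' (inner try body) → 'X' (inner except IndexError) → 'G' (inner finally) → 'D' (after the try/except). Output: QXGD

Answer: QXGD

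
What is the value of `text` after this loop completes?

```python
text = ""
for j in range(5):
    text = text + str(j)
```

Concatenate digits 0 to 4
`text` takes the values: "" → "0" → "01" → "012" → "0123" → "01234"

Answer: "01234"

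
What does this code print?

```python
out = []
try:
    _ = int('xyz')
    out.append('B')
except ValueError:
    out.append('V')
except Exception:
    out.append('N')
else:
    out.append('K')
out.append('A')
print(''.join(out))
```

Execution trace: 'V' (except ValueError) → 'A' (after the try/except). Output: VA

Answer: VA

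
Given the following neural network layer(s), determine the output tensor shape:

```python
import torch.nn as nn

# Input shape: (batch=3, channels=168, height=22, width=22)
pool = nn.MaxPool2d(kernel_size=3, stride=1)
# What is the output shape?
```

Input: (3, 168, 22, 22) -> Output: (3, 168, 20, 20)

Answer: (3, 168, 20, 20)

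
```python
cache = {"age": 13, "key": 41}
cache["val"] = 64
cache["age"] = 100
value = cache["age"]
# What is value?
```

Trace:
`cache = {"age": 13, "key": 41}` → cache = {'age': 13, 'key': 41}
`cache["val"] = 64` → cache = {'age': 13, 'key': 41, 'val': 64}
`cache["age"] = 100` → cache = {'age': 100, 'key': 41, 'val': 64}
`value = cache["age"]` → value = 100
So value = 100

Answer: 100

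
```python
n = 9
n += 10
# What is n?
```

Trace:
`n = 9` → n = 9
`n += 10` → n = 19
So n = 19

Answer: 19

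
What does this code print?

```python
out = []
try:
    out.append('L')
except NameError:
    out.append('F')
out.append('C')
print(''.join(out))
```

Execution trace: 'L' (try body, no exception) → 'C' (after the try/except). Output: LC

Answer: LC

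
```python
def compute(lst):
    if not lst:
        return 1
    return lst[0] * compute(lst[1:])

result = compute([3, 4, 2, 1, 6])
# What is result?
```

Product over [3, 4, 2, 1, 6] = 3 * 4 * 2 * 1 * 6 = 144

Answer: 144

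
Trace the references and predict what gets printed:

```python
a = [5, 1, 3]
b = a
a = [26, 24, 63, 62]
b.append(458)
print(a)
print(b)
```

Key concept: rebinding vs mutation: a is rebound to a new list, b still points at the original.
Step by step:
`a = [5, 1, 3]` → a = [5, 1, 3]
`b = a` → b = [5, 1, 3] (same object as a)
`a = [26, 24, 63, 62]` → a = [26, 24, 63, 62]
`b.append(458)` → b = [5, 1, 3, 458]
`print(a)` → prints [26, 24, 63, 62]
`print(b)` → prints [5, 1, 3, 458]

Answer:
[26, 24, 63, 62]
[5, 1, 3, 458]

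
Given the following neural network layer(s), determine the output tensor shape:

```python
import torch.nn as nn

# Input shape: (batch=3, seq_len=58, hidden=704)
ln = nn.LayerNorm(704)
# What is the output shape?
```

Input: (3, 58, 704) -> Output: (3, 58, 704)

Answer: (3, 58, 704)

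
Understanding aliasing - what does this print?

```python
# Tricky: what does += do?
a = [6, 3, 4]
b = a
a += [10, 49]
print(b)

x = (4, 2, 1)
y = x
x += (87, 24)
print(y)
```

Key concept: += behavior differs for mutable vs immutable.
Step by step:
`a = [6, 3, 4]` → a = [6, 3, 4]
`b = a` → b = [6, 3, 4] (same object as a)
`a += [10, 49]` → a = [6, 3, 4, 10, 49] (same object as b); b = [6, 3, 4, 10, 49] (same object as a)
`print(b)` → prints [6, 3, 4, 10, 49]
`x = (4, 2, 1)` → x = (4, 2, 1)
`y = x` → y = (4, 2, 1)
`x += (87, 24)` → x = (4, 2, 1, 87, 24)
`print(y)` → prints (4, 2, 1)

Answer:
[6, 3, 4, 10, 49]
(4, 2, 1)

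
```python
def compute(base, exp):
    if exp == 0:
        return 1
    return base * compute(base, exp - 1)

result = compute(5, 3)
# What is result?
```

compute(5, 3) = 5 * 5 * 5 = 125

Answer: 125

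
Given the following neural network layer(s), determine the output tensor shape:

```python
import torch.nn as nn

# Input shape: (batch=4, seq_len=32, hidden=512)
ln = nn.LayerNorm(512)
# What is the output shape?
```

Input: (4, 32, 512) -> Output: (4, 32, 512)

Answer: (4, 32, 512)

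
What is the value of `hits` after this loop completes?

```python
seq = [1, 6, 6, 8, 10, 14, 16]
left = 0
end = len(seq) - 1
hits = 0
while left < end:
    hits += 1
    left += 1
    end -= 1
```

Iterations until pointers meet (list length 7)
`hits` takes the values: 0 → 1 → 2 → 3

Answer: 3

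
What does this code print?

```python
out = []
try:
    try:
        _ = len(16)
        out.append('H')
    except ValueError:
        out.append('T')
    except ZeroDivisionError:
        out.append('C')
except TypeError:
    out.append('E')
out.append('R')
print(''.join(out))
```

Execution trace: 'E' (outer except TypeError) → 'R' (after the try/except). Output: ER

Answer: ER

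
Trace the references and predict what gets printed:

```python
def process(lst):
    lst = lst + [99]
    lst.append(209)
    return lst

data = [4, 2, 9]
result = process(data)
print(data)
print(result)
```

Key concept: rebinding parameter vs mutation.
Step by step:
`data = [4, 2, 9]` → data = [4, 2, 9]
`result = process(data)` → result = [4, 2, 9, 99, 209]
`print(data)` → prints [4, 2, 9]
`print(result)` → prints [4, 2, 9, 99, 209]

Answer:
[4, 2, 9]
[4, 2, 9, 99, 209]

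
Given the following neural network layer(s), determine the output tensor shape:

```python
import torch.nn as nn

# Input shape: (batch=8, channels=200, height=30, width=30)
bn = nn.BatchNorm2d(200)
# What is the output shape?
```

Input: (8, 200, 30, 30) -> Output: (8, 200, 30, 30)

Answer: (8, 200, 30, 30)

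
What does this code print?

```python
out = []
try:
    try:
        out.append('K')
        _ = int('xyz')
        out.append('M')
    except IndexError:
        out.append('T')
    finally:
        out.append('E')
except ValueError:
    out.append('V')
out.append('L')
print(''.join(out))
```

Execution trace: 'K' (inner try body) → 'E' (inner finally) → 'V' (outer except ValueError) → 'L' (after the try/except). Output: KEVL

Answer: KEVL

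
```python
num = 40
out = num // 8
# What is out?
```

Trace:
`num = 40` → num = 40
`out = num // 8` → out = 5
So out = 5

Answer: 5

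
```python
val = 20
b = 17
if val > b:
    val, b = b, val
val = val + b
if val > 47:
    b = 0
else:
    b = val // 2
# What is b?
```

Trace:
`val = 20` → val = 20
`b = 17` → b = 17
`if val > b: ...` → val > b is True → val = 17; b = 20
`val = val + b` → val = 37
`if val > 47: ...` → val > 47 is False, take else branch → b = 18
So b = 18

Answer: 18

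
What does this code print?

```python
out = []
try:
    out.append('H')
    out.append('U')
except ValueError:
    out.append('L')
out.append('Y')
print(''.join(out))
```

Execution trace: 'H' (try body) → 'U' (try body, no exception) → 'Y' (after the try/except). Output: HUY

Answer: HUY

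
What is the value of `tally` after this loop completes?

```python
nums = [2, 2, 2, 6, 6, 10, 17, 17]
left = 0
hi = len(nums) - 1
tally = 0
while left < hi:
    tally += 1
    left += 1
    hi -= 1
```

Iterations until pointers meet (list length 8)
`tally` takes the values: 0 → 1 → 2 → 3 → 4

Answer: 4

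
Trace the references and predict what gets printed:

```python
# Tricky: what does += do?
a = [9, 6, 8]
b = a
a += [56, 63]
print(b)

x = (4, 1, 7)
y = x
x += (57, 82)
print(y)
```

Key concept: += behavior differs for mutable vs immutable.
Step by step:
`a = [9, 6, 8]` → a = [9, 6, 8]
`b = a` → b = [9, 6, 8] (same object as a)
`a += [56, 63]` → a = [9, 6, 8, 56, 63] (same object as b); b = [9, 6, 8, 56, 63] (same object as a)
`print(b)` → prints [9, 6, 8, 56, 63]
`x = (4, 1, 7)` → x = (4, 1, 7)
`y = x` → y = (4, 1, 7)
`x += (57, 82)` → x = (4, 1, 7, 57, 82)
`print(y)` → prints (4, 1, 7)

Answer:
[9, 6, 8, 56, 63]
(4, 1, 7)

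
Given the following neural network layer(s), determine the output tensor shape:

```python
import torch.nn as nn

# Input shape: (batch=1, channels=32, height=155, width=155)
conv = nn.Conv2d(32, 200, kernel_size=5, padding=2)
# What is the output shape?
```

Input: (1, 32, 155, 155) -> Output: (1, 200, 155, 155)

Answer: (1, 200, 155, 155)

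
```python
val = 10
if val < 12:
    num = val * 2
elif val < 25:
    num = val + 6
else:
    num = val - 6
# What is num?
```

Trace:
`val = 10` → val = 10
`if val < 12: ...` → val < 12 is True → num = 20
So num = 20

Answer: 20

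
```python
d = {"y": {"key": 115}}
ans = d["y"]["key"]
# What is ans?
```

Trace:
`d = {"y": {"key": 115}}` → d = {'y': {'key': 115}}
`ans = d["y"]["key"]` → ans = 115
So ans = 115

Answer: 115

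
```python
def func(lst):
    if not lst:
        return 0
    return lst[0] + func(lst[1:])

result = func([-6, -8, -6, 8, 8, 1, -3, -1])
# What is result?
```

(-6) + (-8) + (-6) + 8 + 8 + 1 + (-3) + (-1) + 0 = -7

Answer: -7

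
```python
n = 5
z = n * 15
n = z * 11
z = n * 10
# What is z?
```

Trace:
`n = 5` → n = 5
`z = n * 15` → z = 75
`n = z * 11` → n = 825
`z = n * 10` → z = 8250
So z = 8250

Answer: 8250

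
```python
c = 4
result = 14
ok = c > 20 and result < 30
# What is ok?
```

Trace:
`c = 4` → c = 4
`result = 14` → result = 14
`ok = c > 20 and result < 30` → ok = False
So ok = False

Answer: False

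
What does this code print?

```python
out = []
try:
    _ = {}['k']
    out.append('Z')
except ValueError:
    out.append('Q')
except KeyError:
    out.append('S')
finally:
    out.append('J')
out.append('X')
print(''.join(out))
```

Execution trace: 'S' (except KeyError) → 'J' (finally) → 'X' (after the try/except). Output: SJX

Answer: SJX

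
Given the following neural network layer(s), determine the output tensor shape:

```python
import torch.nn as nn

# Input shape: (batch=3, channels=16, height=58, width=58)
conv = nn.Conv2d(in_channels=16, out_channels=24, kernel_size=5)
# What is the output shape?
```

Input: (3, 16, 58, 58) -> Output: (3, 24, 54, 54)

Answer: (3, 24, 54, 54)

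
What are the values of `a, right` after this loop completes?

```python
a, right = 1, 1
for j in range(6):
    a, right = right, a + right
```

Fibonacci: after 6 iterations
`a, right` takes the values: (1, 1) → (1, 2) → (2, 3) → (3, 5) → (5, 8) → (8, 13) → (13, 21)

Answer: 13, 21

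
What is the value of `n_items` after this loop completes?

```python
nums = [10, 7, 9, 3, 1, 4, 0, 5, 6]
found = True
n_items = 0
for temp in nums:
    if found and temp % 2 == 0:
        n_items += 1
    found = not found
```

Count even values at even positions
`n_items` takes the values: 0 → 1 → 2 → 3

Answer: 3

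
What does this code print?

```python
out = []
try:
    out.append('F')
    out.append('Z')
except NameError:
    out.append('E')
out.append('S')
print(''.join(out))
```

Execution trace: 'F' (try body) → 'Z' (try body, no exception) → 'S' (after the try/except). Output: FZS

Answer: FZS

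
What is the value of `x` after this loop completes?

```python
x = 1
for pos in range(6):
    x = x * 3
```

Multiply by 3, 6 times: 1 * 3^6 = 729
`x` takes the values: 1 → 3 → 9 → 27 → 81 → 243 → 729

Answer: 729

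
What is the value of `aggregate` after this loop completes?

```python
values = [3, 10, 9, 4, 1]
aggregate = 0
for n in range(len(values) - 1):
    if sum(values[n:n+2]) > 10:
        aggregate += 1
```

Count windows with sum > 10
`aggregate` takes the values: 0 → 1 → 2 → 3

Answer: 3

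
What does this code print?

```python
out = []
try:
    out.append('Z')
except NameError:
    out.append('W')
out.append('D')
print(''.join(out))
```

Execution trace: 'Z' (try body, no exception) → 'D' (after the try/except). Output: ZD

Answer: ZD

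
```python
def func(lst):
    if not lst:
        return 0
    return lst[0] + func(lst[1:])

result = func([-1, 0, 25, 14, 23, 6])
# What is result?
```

(-1) + 0 + 25 + 14 + 23 + 6 + 0 = 67

Answer: 67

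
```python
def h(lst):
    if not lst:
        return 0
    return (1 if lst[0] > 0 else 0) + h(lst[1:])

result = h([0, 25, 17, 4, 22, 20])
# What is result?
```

Count of positive elements in [0, 25, 17, 4, 22, 20] = 5

Answer: 5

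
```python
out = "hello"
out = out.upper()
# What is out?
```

Trace:
`out = "hello"` → out = 'hello'
`out = out.upper()` → out = 'HELLO'
So out = 'HELLO'

Answer: 'HELLO'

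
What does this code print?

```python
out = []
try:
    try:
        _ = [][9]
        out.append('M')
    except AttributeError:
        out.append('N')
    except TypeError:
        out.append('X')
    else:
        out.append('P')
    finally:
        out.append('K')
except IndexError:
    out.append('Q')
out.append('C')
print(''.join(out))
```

Execution trace: 'K' (inner finally) → 'Q' (outer except IndexError) → 'C' (after the try/except). Output: KQC

Answer: KQC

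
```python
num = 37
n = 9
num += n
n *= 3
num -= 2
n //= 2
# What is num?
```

Trace:
`num = 37` → num = 37
`n = 9` → n = 9
`num += n` → num = 46
`n *= 3` → n = 27
`num -= 2` → num = 44
`n //= 2` → n = 13
So num = 44

Answer: 44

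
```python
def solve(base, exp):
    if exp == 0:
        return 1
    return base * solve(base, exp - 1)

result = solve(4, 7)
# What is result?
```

solve(4, 7) = 4 * 4 * 4 * 4 * 4 * 4 * 4 = 16384

Answer: 16384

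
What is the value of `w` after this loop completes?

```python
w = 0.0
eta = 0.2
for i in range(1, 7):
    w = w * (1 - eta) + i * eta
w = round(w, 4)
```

Moving average with lr=0.2
`w` takes the values: 0.0 → 0.2 → 0.56 → 1.048 → 1.6384 → 2.31072 → 3.048576 → 3.0486

Answer: 3.0486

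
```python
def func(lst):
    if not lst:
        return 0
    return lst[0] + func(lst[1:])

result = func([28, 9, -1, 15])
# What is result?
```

28 + 9 + (-1) + 15 + 0 = 51

Answer: 51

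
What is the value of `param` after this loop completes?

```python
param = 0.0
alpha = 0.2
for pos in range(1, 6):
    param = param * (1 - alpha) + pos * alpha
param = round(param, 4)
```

Moving average with lr=0.2
`param` takes the values: 0.0 → 0.2 → 0.56 → 1.048 → 1.6384 → 2.31072 → 2.3107

Answer: 2.3107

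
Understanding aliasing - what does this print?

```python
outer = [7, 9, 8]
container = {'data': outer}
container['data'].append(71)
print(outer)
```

Key concept: dict holds reference to list.
Step by step:
`outer = [7, 9, 8]` → outer = [7, 9, 8]
`container = {'data': outer}` → container = {'data': [7, 9, 8]}
`container['data'].append(71)` → outer = [7, 9, 8, 71]; container = {'data': [7, 9, 8, 71]}
`print(outer)` → prints [7, 9, 8, 71]

Answer: [7, 9, 8, 71]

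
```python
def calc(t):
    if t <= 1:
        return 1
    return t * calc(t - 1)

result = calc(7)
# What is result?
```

calc(7) = 7 * 6 * 5 * 4 * 3 * 2 * 1 = 5040

Answer: 5040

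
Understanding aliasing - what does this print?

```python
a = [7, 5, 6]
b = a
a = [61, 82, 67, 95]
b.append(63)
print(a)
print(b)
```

Key concept: rebinding vs mutation: a is rebound to a new list, b still points at the original.
Step by step:
`a = [7, 5, 6]` → a = [7, 5, 6]
`b = a` → b = [7, 5, 6] (same object as a)
`a = [61, 82, 67, 95]` → a = [61, 82, 67, 95]
`b.append(63)` → b = [7, 5, 6, 63]
`print(a)` → prints [61, 82, 67, 95]
`print(b)` → prints [7, 5, 6, 63]

Answer:
[61, 82, 67, 95]
[7, 5, 6, 63]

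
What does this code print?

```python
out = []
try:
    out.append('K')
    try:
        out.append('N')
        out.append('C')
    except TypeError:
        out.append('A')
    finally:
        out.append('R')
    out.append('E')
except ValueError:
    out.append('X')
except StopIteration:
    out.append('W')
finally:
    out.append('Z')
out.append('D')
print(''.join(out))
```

Execution trace: 'K' (try body) → 'N' (inner try body) → 'C' (inner try body, no exception) → 'R' (inner finally) → 'E' (try body, no exception) → 'Z' (finally) → 'D' (after the try/except). Output: KNCREZD

Answer: KNCREZD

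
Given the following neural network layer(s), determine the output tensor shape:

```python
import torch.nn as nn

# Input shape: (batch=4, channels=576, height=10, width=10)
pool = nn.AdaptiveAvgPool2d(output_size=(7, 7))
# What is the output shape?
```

Input: (4, 576, 10, 10) -> Output: (4, 576, 7, 7)

Answer: (4, 576, 7, 7)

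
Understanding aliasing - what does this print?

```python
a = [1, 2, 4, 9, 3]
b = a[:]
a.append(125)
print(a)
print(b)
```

Key concept: slice [:] creates copy.
Step by step:
`a = [1, 2, 4, 9, 3]` → a = [1, 2, 4, 9, 3]
`b = a[:]` → b = [1, 2, 4, 9, 3]
`a.append(125)` → a = [1, 2, 4, 9, 3, 125]
`print(a)` → prints [1, 2, 4, 9, 3, 125]
`print(b)` → prints [1, 2, 4, 9, 3]

Answer:
[1, 2, 4, 9, 3, 125]
[1, 2, 4, 9, 3]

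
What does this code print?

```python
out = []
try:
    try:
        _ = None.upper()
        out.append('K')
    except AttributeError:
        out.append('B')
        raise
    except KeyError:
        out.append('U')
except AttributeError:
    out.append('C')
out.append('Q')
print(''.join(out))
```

Execution trace: 'B' (except AttributeError) → 'C' (outer except AttributeError) → 'Q' (after the try/except). Output: BCQ

Answer: BCQ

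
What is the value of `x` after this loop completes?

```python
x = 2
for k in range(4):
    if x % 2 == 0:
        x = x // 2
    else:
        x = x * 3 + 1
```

Collatz-style transformation from 2
`x` takes the values: 2 → 1 → 4 → 2 → 1

Answer: 1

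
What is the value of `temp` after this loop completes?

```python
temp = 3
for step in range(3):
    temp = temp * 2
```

Multiply by 2, 3 times: 3 * 2^3 = 24
`temp` takes the values: 3 → 6 → 12 → 24

Answer: 24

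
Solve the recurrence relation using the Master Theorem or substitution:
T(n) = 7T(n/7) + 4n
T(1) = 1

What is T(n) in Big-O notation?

By Master Theorem: a=7, b=7, f(n)=4n. Since log_7(7) = 1 and f(n) = Θ(n^1), Case 2 applies. T(n) = O(n log n).

Answer: O(n log n)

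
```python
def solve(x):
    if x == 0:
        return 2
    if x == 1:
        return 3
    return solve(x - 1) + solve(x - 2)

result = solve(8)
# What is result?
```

Build up from base cases: solve(0)=2, solve(1)=3, solve(2)=5, solve(3)=8, solve(4)=13, solve(5)=21, solve(6)=34, ..., solve(8)=89

Answer: 89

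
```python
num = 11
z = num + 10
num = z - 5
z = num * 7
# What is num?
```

Trace:
`num = 11` → num = 11
`z = num + 10` → z = 21
`num = z - 5` → num = 16
`z = num * 7` → z = 112
So num = 16

Answer: 16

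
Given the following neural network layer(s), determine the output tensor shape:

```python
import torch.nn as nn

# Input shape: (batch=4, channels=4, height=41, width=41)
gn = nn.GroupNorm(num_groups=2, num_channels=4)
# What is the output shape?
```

Input: (4, 4, 41, 41) -> Output: (4, 4, 41, 41)

Answer: (4, 4, 41, 41)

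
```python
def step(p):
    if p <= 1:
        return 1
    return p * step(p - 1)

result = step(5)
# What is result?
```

step(5) = 5 * 4 * 3 * 2 * 1 = 120

Answer: 120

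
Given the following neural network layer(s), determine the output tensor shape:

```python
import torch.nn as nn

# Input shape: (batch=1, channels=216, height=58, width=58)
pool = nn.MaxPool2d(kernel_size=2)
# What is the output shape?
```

Input: (1, 216, 58, 58) -> Output: (1, 216, 29, 29)

Answer: (1, 216, 29, 29)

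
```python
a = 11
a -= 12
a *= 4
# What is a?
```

Trace:
`a = 11` → a = 11
`a -= 12` → a = -1
`a *= 4` → a = -4
So a = -4

Answer: -4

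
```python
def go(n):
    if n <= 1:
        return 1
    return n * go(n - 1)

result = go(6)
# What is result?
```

go(6) = 6 * 5 * 4 * 3 * 2 * 1 = 720

Answer: 720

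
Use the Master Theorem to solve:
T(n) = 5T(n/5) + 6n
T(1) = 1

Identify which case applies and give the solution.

a=5, b=5, f(n)=6n. log_5(5) = 1. Since c=1 = 1, Case 2 applies: T(n) = Θ(n^log_b(a) · log n) = O(n log n).

Answer: O(n log n) - Case 2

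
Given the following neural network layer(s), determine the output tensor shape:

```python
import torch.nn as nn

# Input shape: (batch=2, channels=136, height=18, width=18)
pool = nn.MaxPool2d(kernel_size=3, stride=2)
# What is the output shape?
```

Input: (2, 136, 18, 18) -> Output: (2, 136, 8, 8)

Answer: (2, 136, 8, 8)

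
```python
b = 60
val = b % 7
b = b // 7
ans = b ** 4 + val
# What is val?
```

Trace:
`b = 60` → b = 60
`val = b % 7` → val = 4
`b = b // 7` → b = 8
`ans = b ** 4 + val` → ans = 4100
So val = 4

Answer: 4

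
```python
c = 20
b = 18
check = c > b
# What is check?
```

Trace:
`c = 20` → c = 20
`b = 18` → b = 18
`check = c > b` → check = True
So check = True

Answer: True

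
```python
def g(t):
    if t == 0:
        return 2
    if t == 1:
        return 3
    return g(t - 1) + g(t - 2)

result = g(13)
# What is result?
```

Build up from base cases: g(0)=2, g(1)=3, g(2)=5, g(3)=8, g(4)=13, g(5)=21, g(6)=34, ..., g(13)=987

Answer: 987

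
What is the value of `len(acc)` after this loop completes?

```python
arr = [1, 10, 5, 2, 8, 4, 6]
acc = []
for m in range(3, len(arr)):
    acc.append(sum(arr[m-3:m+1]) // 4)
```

Number of 4-element averages
`acc` takes the values: [] → [4] → [4, 6] → [4, 6, 4] → [4, 6, 4, 5]
So `len(acc)` = 4

Answer: 4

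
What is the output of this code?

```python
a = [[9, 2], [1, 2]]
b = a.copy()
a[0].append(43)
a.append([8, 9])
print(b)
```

Key concept: shallow copy with nested lists.
Step by step:
`a = [[9, 2], [1, 2]]` → a = [[9, 2], [1, 2]]
`b = a.copy()` → b = [[9, 2], [1, 2]]
`a[0].append(43)` → a = [[9, 2, 43], [1, 2]]; b = [[9, 2, 43], [1, 2]]
`a.append([8, 9])` → a = [[9, 2, 43], [1, 2], [8, 9]]
`print(b)` → prints [[9, 2, 43], [1, 2]]

Answer: [[9, 2, 43], [1, 2]]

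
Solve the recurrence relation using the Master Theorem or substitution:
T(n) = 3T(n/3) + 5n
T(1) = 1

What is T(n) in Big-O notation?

By Master Theorem: a=3, b=3, f(n)=5n. Since log_3(3) = 1 and f(n) = Θ(n^1), Case 2 applies. T(n) = O(n log n).

Answer: O(n log n)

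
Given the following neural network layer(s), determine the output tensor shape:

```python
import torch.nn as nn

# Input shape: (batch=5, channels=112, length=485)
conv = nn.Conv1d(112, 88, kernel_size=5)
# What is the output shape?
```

Input: (5, 112, 485) -> Output: (5, 88, 481)

Answer: (5, 88, 481)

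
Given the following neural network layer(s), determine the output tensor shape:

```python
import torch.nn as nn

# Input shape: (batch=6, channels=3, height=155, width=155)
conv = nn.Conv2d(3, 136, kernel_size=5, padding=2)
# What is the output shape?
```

Input: (6, 3, 155, 155) -> Output: (6, 136, 155, 155)

Answer: (6, 136, 155, 155)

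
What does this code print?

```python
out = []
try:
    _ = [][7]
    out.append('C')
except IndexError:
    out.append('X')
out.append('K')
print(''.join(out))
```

Execution trace: 'X' (except IndexError) → 'K' (after the try/except). Output: XK

Answer: XK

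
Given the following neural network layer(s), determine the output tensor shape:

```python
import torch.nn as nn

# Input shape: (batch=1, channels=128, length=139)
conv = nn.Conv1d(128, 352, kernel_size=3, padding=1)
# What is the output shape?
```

Input: (1, 128, 139) -> Output: (1, 352, 139)

Answer: (1, 352, 139)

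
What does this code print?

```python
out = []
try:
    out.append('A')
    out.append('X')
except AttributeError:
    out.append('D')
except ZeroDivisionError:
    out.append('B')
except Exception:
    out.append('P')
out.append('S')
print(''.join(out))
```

Execution trace: 'A' (try body) → 'X' (try body, no exception) → 'S' (after the try/except). Output: AXS

Answer: AXS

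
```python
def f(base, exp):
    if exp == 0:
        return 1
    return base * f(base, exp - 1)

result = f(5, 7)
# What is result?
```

f(5, 7) = 5 * 5 * 5 * 5 * 5 * 5 * 5 = 78125

Answer: 78125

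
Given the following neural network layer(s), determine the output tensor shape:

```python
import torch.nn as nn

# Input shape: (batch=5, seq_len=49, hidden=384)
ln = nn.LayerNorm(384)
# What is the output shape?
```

Input: (5, 49, 384) -> Output: (5, 49, 384)

Answer: (5, 49, 384)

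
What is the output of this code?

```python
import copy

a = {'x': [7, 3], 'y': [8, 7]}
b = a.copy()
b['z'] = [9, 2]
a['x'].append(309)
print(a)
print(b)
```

Key concept: shallow copy of dict with mutable values.
Step by step:
`a = {'x': [7, 3], 'y': [8, 7]}` → a = {'x': [7, 3], 'y': [8, 7]}
`b = a.copy()` → b = {'x': [7, 3], 'y': [8, 7]}
`b['z'] = [9, 2]` → b = {'x': [7, 3], 'y': [8, 7], 'z': [9, 2]}
`a['x'].append(309)` → a = {'x': [7, 3, 309], 'y': [8, 7]}; b = {'x': [7, 3, 309], 'y': [8, 7], 'z': [9, 2]}
`print(a)` → prints {'x': [7, 3, 309], 'y': [8, 7]}
`print(b)` → prints {'x': [7, 3, 309], 'y': [8, 7], 'z': [9, 2]}

Answer:
{'x': [7, 3, 309], 'y': [8, 7]}
{'x': [7, 3, 309], 'y': [8, 7], 'z': [9, 2]}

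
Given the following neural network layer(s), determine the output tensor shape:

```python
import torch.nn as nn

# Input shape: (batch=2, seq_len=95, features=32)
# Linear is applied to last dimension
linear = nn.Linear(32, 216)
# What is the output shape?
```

Input: (2, 95, 32) -> Output: (2, 95, 216)

Answer: (2, 95, 216)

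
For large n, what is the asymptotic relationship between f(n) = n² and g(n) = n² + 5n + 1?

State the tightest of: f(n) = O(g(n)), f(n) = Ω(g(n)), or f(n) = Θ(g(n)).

n² vs n² + 5n + 1: f(n) = Θ(g(n)) — they are asymptotically equivalent (lower-order terms are dominated).

Answer: f(n) = Θ(g(n)) — they are asymptotically equivalent (lower-order terms are dominated).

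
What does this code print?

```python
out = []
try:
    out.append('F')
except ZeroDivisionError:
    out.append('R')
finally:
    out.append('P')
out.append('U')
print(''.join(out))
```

Execution trace: 'F' (try body, no exception) → 'P' (finally) → 'U' (after the try/except). Output: FPU

Answer: FPU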